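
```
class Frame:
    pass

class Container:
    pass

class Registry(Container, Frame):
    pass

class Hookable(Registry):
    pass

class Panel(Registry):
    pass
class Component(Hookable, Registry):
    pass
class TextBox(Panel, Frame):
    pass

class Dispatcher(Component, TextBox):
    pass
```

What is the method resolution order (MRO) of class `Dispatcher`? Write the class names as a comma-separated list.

L[Dispatcher] = Dispatcher + merge(L[Component], L[TextBox], [Component TextBox])
  take Component:  [Component Hookable Registry Container Frame object] + [TextBox Panel Registry Container Frame object] + [Component TextBox]
  take Hookable:  [Hookable Registry Container Frame object] + [TextBox Panel Registry Container Frame object] + [TextBox]
  take TextBox:  [Registry Container Frame object] + [TextBox Panel Registry Container Frame object] + [TextBox]
  take Panel:  [Registry Container Frame object] + [Panel Registry Container Frame object]
  take Registry:  [Registry Container Frame object] + [Registry Container Frame object]
  take Container:  [Container Frame object] + [Container Frame object]
  take Frame:  [Frame object] + [Frame object]
  take object:  [object] + [object]

Dispatcher, Component, Hookable, TextBox, Panel, Registry, Container, Frame, object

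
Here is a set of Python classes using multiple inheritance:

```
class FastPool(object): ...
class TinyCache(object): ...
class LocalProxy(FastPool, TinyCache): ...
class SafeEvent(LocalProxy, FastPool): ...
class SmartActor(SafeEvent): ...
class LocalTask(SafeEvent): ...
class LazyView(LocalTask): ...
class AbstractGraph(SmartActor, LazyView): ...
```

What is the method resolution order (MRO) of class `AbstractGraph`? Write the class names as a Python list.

L[AbstractGraph] = AbstractGraph + merge(L[SmartActor], L[LazyView], [SmartActor LazyView])
  take SmartActor:  [SmartActor SafeEvent LocalProxy FastPool TinyCache object] + [LazyView LocalTask SafeEvent LocalProxy FastPool TinyCache object] + [SmartActor LazyView]
  take LazyView:  [SafeEvent LocalProxy FastPool TinyCache object] + [LazyView LocalTask SafeEvent LocalProxy FastPool TinyCache object] + [LazyView]
  take LocalTask:  [SafeEvent LocalProxy FastPool TinyCache object] + [LocalTask SafeEvent LocalProxy FastPool TinyCache object]
  take SafeEvent:  [SafeEvent LocalProxy FastPool TinyCache object] + [SafeEvent LocalProxy FastPool TinyCache object]
  take LocalProxy:  [LocalProxy FastPool TinyCache object] + [LocalProxy FastPool TinyCache object]
  take FastPool:  [FastPool TinyCache object] + [FastPool TinyCache object]
  take TinyCache:  [TinyCache object] + [TinyCache object]
  take object:  [object] + [object]

[AbstractGraph, SmartActor, LazyView, LocalTask, SafeEvent, LocalProxy, FastPool, TinyCache, object]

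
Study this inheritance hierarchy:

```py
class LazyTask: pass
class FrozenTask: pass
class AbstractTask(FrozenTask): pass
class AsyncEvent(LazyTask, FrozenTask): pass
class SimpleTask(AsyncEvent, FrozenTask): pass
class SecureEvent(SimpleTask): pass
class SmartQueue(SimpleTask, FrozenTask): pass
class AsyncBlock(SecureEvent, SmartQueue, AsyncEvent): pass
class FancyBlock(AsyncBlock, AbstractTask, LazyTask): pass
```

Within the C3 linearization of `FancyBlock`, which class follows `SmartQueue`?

L[FancyBlock] = FancyBlock + merge(L[AsyncBlock], L[AbstractTask], L[LazyTask], [AsyncBlock AbstractTask LazyTask])
  take AsyncBlock:  [AsyncBlock SecureEvent SmartQueue SimpleTask AsyncEvent LazyTask FrozenTask object] + [AbstractTask FrozenTask object] + [LazyTask object] + [AsyncBlock AbstractTask LazyTask]
  take SecureEvent:  [SecureEvent SmartQueue SimpleTask AsyncEvent LazyTask FrozenTask object] + [AbstractTask FrozenTask object] + [LazyTask object] + [AbstractTask LazyTask]
  take SmartQueue:  [SmartQueue SimpleTask AsyncEvent LazyTask FrozenTask object] + [AbstractTask FrozenTask object] + [LazyTask object] + [AbstractTask LazyTask]
  take SimpleTask:  [SimpleTask AsyncEvent LazyTask FrozenTask object] + [AbstractTask FrozenTask object] + [LazyTask object] + [AbstractTask LazyTask]
  take AsyncEvent:  [AsyncEvent LazyTask FrozenTask object] + [AbstractTask FrozenTask object] + [LazyTask object] + [AbstractTask LazyTask]
  take AbstractTask:  [LazyTask FrozenTask object] + [AbstractTask FrozenTask object] + [LazyTask object] + [AbstractTask LazyTask]
  take LazyTask:  [LazyTask FrozenTask object] + [FrozenTask object] + [LazyTask object] + [LazyTask]
  take FrozenTask:  [FrozenTask object] + [FrozenTask object] + [object]
  take object:  [object] + [object] + [object]
MRO: FancyBlock AsyncBlock SecureEvent SmartQueue SimpleTask AsyncEvent AbstractTask LazyTask FrozenTask object
SmartQueue is at position 3; next is SimpleTask.

SimpleTask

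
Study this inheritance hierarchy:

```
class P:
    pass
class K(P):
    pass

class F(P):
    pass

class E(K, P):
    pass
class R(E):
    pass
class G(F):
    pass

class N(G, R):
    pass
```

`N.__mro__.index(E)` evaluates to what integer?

L[N] = N + merge(L[G], L[R], [G R])
  take G:  [G F P object] + [R E K P object] + [G R]
  take F:  [F P object] + [R E K P object] + [R]
  take R:  [P object] + [R E K P object] + [R]
  take E:  [P object] + [E K P object]
  take K:  [P object] + [K P object]
  take P:  [P object] + [P object]
  take object:  [object] + [object]
MRO: N G F R E K P object
E sits at index 4.

4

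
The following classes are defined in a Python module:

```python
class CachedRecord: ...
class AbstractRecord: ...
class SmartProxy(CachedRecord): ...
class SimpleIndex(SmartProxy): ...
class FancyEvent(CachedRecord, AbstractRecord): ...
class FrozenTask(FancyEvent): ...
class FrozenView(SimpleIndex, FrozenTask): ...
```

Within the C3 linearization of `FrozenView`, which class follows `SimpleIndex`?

SmartProxy

L[FrozenView] = FrozenView + merge(L[SimpleIndex], L[FrozenTask], [SimpleIndex FrozenTask])
  take SimpleIndex:  [SimpleIndex SmartProxy CachedRecord object] + [FrozenTask FancyEvent CachedRecord AbstractRecord object] + [SimpleIndex FrozenTask]
  take SmartProxy:  [SmartProxy CachedRecord object] + [FrozenTask FancyEvent CachedRecord AbstractRecord object] + [FrozenTask]
  take FrozenTask:  [CachedRecord object] + [FrozenTask FancyEvent CachedRecord AbstractRecord object] + [FrozenTask]
  take FancyEvent:  [CachedRecord object] + [FancyEvent CachedRecord AbstractRecord object]
  take CachedRecord:  [CachedRecord object] + [CachedRecord AbstractRecord object]
  take AbstractRecord:  [object] + [AbstractRecord object]
  take object:  [object] + [object]
MRO: FrozenView SimpleIndex SmartProxy FrozenTask FancyEvent CachedRecord AbstractRecord object
SimpleIndex is at position 1; next is SmartProxy.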